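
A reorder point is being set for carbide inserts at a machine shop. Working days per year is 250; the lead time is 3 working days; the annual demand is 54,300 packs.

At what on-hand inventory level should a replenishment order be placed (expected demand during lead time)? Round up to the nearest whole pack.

652 packs

Daily demand d = 54,300 / 250 = 217.200 packs/day
Demand during lead time = 217.200 × 3 = 651.60
Reorder point = 651.60 → round up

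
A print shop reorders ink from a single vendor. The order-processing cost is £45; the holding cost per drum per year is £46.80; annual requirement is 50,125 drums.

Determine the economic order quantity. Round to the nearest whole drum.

Q* = √(2·D·S / H) = √(2·50,125·45 / 46.8) = √96,394.2 ≈ 310.47

310 drums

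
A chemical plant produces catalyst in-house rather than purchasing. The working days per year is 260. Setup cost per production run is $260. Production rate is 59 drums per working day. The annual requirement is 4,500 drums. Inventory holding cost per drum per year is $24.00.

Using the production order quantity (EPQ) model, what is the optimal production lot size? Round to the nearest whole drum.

d = 4,500/260 = 17.3077 drums/day;  effective holding cost H(1 − d/p) = 24·(1 − 17.3077/59) = 16.95958
Q* = √(2DS / H_eff) = √(2·4,500·260 / 16.95958) ≈ 371.45

371 drums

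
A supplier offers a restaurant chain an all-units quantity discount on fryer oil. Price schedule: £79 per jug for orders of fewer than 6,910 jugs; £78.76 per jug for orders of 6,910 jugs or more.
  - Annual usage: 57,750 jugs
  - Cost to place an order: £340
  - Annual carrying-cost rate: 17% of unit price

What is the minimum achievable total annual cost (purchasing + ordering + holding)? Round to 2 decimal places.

H₁ = 17%×£79 = £13.4300;  H₂ = 17%×£78.76 = £13.3892
EOQ₁ = √(2×57,750×340/13.4300) = 1,709.99  (< 6,910, feasible at tier 1)
EOQ₂ = √(2×57,750×340/13.3892) = 1,712.59  (< 6,910 → use Q = 6,910 at tier-2 price)
TC(tier 1 (EOQ₁), Q≈1,710.0) = £4,585,215.11
TC(tier 2, Q≈6,910.0) = £4,597,491.22
Minimum at tier 1 (EOQ₁): £4,585,215.11

£4,585,215.11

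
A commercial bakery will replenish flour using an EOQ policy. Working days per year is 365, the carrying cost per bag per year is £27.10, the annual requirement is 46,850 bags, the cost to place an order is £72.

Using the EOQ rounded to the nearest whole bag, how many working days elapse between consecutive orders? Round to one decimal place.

Q* = √(2·D·S / H) = √(2·46,850·72 / 27.1) = √248,944.6 ≈ 498.94 → Q = 499 bags
Days between orders = 365 / (D/Q) = 365 / 93.888 ≈ 3.888

3.9 days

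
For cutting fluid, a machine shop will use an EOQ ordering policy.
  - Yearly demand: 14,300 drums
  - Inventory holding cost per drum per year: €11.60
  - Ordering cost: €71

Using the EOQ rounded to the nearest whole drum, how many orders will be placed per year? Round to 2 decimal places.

2DS/H = 2·14,300·71/11.6 = 175,051.72
EOQ = √175,051.72 ≈ 418.39 → Q = 418
N = D/Q = 14,300/418 ≈ 34.211 orders/yr

34.21 orders per year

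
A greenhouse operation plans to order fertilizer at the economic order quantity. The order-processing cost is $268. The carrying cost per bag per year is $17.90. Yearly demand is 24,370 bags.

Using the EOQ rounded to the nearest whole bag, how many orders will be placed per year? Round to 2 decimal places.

EOQ = √(2DS/H) = √(2 × 24,370 × 268 / 17.9)
    = √(729,738.55) ≈ 854.25 → Q = 854
N = D/Q = 24,370/854 ≈ 28.536 orders/yr

28.54 orders per year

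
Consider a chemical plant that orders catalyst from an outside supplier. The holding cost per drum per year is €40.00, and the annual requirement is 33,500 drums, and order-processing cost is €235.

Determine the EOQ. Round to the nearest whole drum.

EOQ = √(2DS/H) = √(2 × 33,500 × 235 / 40)
    = √(393,625.00) ≈ 627.40

627 drums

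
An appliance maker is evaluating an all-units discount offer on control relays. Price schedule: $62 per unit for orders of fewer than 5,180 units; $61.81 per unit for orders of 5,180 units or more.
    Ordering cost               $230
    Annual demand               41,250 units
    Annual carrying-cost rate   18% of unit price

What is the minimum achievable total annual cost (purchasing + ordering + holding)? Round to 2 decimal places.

$2,572,052.01

H₁ = 18%×$62 = $11.1600;  H₂ = 18%×$61.81 = $11.1258
EOQ₁ = √(2×41,250×230/11.1600) = 1,303.94  (< 5,180, feasible at tier 1)
EOQ₂ = √(2×41,250×230/11.1258) = 1,305.95  (< 5,180 → use Q = 5,180 at tier-2 price)
TC(tier 1 (EOQ₁), Q≈1,303.9) = $2,572,052.01
TC(tier 2, Q≈5,180.0) = $2,580,309.89
Minimum at tier 1 (EOQ₁): $2,572,052.01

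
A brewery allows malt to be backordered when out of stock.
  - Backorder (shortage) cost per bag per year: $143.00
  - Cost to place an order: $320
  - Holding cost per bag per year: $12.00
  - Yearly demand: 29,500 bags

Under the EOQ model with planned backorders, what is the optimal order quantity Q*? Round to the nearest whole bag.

Basic EOQ = √(2·29,500·320/12) = 1,254.326
Backorder adjustment √((H+b)/b) = √((12+143)/143) = 1.0411
Q* = 1,254.326 × 1.0411 ≈ 1,305.89

1,306 bags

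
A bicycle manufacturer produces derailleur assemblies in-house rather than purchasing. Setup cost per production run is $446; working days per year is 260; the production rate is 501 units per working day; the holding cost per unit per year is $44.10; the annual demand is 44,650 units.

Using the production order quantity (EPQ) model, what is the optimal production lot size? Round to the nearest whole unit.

Daily demand d = 44,650/260 = 171.731; p = 501; 1 − d/p = 0.65722
EPQ = √(2DS / (H(1 − d/p)))
    = √(2 × 44,650 × 446 / (44.1 × 0.65722)) ≈ 1,172.24

1,172 units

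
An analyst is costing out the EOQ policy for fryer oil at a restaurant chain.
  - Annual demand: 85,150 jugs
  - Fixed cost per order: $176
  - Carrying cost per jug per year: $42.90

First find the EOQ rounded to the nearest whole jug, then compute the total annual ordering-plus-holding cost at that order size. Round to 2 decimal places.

$35,858.52

EOQ = √(2DS/H) = √(2 × 85,150 × 176 / 42.9)
    = √(698,666.67) ≈ 835.86 → Q = 836 jugs
Orders/yr = 85,150/836 = 101.854; ordering cost = 101.854 × $176 = $17,926.32
Average inventory = 836/2 = 418; holding cost = 418 × $42.9 = $17,932.20
Total = $17,926.32 + $17,932.20 = $35,858.52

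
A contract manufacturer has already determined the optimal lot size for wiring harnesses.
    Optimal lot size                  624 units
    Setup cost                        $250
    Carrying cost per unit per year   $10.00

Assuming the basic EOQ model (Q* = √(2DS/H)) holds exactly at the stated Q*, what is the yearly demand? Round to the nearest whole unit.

7,788 units per year

Since Q* = (2DS/H)^½, squaring gives Q*²·H = 2DS.
D = Q²H / (2S) = 624² × 10 / (2 × 250) = 7,787.52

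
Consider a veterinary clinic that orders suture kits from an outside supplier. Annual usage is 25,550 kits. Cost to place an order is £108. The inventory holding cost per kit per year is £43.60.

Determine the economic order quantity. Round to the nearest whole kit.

356 kits

Q* = √(2·D·S / H) = √(2·25,550·108 / 43.6) = √126,578.0 ≈ 355.78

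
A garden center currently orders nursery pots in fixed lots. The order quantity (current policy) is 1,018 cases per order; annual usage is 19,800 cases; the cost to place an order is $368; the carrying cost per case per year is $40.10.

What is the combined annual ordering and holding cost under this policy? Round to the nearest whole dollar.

$27,568

Orders/yr = 19,800/1,018 = 19.450; ordering cost = 19.450 × $368 = $7,157.56
Average inventory = 1,018/2 = 509; holding cost = 509 × $40.1 = $20,410.90
Total = $7,157.56 + $20,410.90 = $27,568.46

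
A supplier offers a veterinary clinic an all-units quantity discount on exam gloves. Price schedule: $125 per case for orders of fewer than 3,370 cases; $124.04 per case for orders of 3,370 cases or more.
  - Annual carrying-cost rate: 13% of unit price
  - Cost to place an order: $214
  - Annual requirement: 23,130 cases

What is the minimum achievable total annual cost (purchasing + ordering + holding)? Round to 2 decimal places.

H₁ = 13%×$125 = $16.2500;  H₂ = 13%×$124.04 = $16.1252
EOQ₁ = √(2×23,130×214/16.2500) = 780.52  (< 3,370, feasible at tier 1)
EOQ₂ = √(2×23,130×214/16.1252) = 783.53  (< 3,370 → use Q = 3,370 at tier-2 price)
TC(tier 1 (EOQ₁), Q≈780.5) = $2,903,933.42
TC(tier 2, Q≈3,370.0) = $2,897,684.95
Minimum at tier 2: $2,897,684.95

$2,897,684.95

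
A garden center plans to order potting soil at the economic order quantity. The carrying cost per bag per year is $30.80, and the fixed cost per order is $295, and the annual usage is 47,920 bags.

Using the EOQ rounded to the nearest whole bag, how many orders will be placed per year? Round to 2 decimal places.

50.02 orders per year

Optimal lot size Q* = (2 × 47,920 × $295 / $30.8)^½ ≈ 958.10 → Q = 958
Orders per year = D/Q = 47,920 / 958 = 50.021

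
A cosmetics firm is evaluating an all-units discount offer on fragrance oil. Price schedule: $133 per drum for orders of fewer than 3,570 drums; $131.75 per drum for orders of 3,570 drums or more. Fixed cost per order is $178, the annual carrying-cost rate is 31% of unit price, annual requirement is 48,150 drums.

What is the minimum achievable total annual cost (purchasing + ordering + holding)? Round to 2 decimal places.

$6,419,067.12

H₁ = 31%×$133 = $41.2300;  H₂ = 31%×$131.75 = $40.8425
EOQ₁ = √(2×48,150×178/41.2300) = 644.79  (< 3,570, feasible at tier 1)
EOQ₂ = √(2×48,150×178/40.8425) = 647.84  (< 3,570 → use Q = 3,570 at tier-2 price)
TC(tier 1 (EOQ₁), Q≈644.8) = $6,430,534.58
TC(tier 2, Q≈3,570.0) = $6,419,067.12
Minimum at tier 2: $6,419,067.12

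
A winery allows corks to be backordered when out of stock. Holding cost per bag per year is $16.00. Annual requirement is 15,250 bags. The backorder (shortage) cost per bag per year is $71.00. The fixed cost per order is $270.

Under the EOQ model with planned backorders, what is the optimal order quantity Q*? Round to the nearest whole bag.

794 bags

Q* = √(2DS/H) · √((H + b)/b)
   = √(2 × 15,250 × 270 / 16) · √((16 + 71) / 71)
   = 717.417 × 1.1070 ≈ 794.15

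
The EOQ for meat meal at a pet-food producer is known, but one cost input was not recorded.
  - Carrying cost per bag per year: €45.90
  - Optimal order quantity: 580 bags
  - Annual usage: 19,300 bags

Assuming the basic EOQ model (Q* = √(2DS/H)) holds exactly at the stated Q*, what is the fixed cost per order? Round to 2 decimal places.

Since Q* = (2DS/H)^½, squaring gives Q*²·H = 2DS.
S = Q²H / (2D) = 580² × 45.9 / (2 × 19,300) = 400.0197

€400.02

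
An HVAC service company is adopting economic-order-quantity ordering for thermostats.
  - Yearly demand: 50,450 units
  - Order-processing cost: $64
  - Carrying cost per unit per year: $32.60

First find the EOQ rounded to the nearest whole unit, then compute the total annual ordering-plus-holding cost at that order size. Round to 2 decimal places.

$14,509.23

Q* = √(2·D·S / H) = √(2·50,450·64 / 32.6) = √198,085.9 ≈ 445.07 → Q = 445 units
Annual ordering cost = (D/Q)·S = (50,450/445) × 64 = $7,255.73
Annual holding cost  = (Q/2)·H = (445/2) × 32.6 = $7,253.50
Total = $7,255.73 + $7,253.50 = $14,509.23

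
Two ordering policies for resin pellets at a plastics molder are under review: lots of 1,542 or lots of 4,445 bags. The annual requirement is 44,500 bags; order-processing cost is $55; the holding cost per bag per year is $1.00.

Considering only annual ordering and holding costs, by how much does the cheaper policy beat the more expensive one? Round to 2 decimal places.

Annual cost at Q: ordering D·S/Q plus holding Q·H/2.
TC(1,542) = (44,500/1,542)×55 + (1,542/2)×1 = $2,358.22
TC(4,445) = (44,500/4,445)×55 + (4,445/2)×1 = $2,773.12
|ΔTC| = |$2,358.22 − $2,773.12| = $414.89

$414.89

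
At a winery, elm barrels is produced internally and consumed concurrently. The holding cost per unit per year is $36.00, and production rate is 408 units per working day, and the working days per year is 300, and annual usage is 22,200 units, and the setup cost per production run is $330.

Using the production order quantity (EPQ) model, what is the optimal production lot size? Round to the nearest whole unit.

d = 22,200/300 = 74.0000 units/day;  effective holding cost H(1 − d/p) = 36·(1 − 74.0000/408) = 29.47059
Q* = √(2DS / H_eff) = √(2·22,200·330 / 29.47059) ≈ 705.11

705 units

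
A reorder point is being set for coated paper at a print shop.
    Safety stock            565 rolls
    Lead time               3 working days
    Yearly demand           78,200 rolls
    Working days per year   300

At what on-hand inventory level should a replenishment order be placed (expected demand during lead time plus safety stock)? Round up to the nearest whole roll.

1,347 rolls

Daily demand d = 78,200 / 300 = 260.667 rolls/day
Demand during lead time = 260.667 × 3 = 782.00
Reorder point = 782.00 + 565 = 1,347.00 → round up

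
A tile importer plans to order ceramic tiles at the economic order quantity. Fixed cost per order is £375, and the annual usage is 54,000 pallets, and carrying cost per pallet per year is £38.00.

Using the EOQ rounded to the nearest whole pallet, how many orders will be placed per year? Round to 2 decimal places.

52.33 orders per year

2DS/H = 2·54,000·375/38 = 1,065,789.47
EOQ = √1,065,789.47 ≈ 1,032.37 → Q = 1,032
N = D/Q = 54,000/1,032 ≈ 52.326 orders/yr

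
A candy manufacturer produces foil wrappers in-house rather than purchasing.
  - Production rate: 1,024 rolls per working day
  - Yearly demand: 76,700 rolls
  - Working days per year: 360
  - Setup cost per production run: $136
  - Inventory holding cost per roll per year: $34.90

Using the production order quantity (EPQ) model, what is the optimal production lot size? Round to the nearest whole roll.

869 rolls

Daily demand d = 76,700/360 = 213.056; p = 1024; 1 − d/p = 0.79194
EPQ = √(2DS / (H(1 − d/p)))
    = √(2 × 76,700 × 136 / (34.9 × 0.79194)) ≈ 868.81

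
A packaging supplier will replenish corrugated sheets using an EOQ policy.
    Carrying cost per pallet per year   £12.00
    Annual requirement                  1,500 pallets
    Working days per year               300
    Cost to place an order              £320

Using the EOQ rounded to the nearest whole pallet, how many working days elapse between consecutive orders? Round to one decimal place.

56.6 days

EOQ = √(2DS/H) = √(2 × 1,500 × 320 / 12)
    = √(80,000.00) ≈ 282.84 → Q = 283 pallets
T = Q/D × 300 days = 283/1,500 × 300 = 56.600 days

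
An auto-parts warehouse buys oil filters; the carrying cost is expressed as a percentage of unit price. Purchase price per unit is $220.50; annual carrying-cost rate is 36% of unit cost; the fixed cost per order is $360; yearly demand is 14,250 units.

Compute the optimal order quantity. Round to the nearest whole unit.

360 units

H = i·C = 0.36 × $220.5 = $79.3800 per unit-year
2DS/H = 2·14,250·360/79.38 = 129,251.70
EOQ = √129,251.70 ≈ 359.52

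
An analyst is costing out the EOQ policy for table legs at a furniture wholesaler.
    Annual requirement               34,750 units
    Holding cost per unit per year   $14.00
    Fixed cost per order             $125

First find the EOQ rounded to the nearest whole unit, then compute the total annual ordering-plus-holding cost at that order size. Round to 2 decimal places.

Q* = √(2·D·S / H) = √(2·34,750·125 / 14) = √620,535.7 ≈ 787.74 → Q = 788 units
Annual ordering cost = (D/Q)·S = (34,750/788) × 125 = $5,512.37
Annual holding cost  = (Q/2)·H = (788/2) × 14 = $5,516.00
Total = $5,512.37 + $5,516.00 = $11,028.37

$11,028.37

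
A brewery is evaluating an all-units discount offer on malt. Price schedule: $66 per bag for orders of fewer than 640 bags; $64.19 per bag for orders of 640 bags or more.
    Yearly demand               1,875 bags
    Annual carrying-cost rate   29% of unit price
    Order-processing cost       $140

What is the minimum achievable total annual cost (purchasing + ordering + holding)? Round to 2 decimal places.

$126,723.24

H₁ = 29%×$66 = $19.1400;  H₂ = 29%×$64.19 = $18.6151
EOQ₁ = √(2×1,875×140/19.1400) = 165.62  (< 640, feasible at tier 1)
EOQ₂ = √(2×1,875×140/18.6151) = 167.94  (< 640 → use Q = 640 at tier-2 price)
TC(tier 1 (EOQ₁), Q≈165.6) = $126,919.94
TC(tier 2, Q≈640.0) = $126,723.24
Minimum at tier 2: $126,723.24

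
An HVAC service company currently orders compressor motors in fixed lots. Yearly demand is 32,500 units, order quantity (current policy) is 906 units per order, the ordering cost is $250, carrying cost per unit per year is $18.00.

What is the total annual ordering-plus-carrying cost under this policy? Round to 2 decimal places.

$17,121.99

Annual ordering cost = (D/Q)·S = (32,500/906) × 250 = $8,967.99
Annual holding cost  = (Q/2)·H = (906/2) × 18 = $8,154.00
Total = $8,967.99 + $8,154.00 = $17,121.99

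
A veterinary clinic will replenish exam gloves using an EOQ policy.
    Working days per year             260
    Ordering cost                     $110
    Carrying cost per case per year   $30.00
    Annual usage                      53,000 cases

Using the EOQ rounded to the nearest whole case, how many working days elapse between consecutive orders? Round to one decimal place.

3.1 days

2DS/H = 2·53,000·110/30 = 388,666.67
EOQ = √388,666.67 ≈ 623.43 → Q = 623 cases
T = Q/D × 260 days = 623/53,000 × 260 = 3.056 days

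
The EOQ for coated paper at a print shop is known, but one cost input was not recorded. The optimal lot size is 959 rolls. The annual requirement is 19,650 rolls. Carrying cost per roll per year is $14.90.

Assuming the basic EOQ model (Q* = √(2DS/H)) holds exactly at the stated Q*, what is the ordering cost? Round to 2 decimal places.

$348.68

Since Q* = (2DS/H)^½, squaring gives Q*²·H = 2DS.
S = Q²H / (2D) = 959² × 14.9 / (2 × 19,650) = 348.6831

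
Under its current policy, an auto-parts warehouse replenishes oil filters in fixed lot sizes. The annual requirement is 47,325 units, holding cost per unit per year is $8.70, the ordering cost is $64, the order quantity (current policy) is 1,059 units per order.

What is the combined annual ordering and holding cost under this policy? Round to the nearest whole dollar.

Annual ordering cost = (D/Q)·S = (47,325/1,059) × 64 = $2,860.06
Annual holding cost  = (Q/2)·H = (1,059/2) × 8.7 = $4,606.65
Total = $2,860.06 + $4,606.65 = $7,466.71

$7,467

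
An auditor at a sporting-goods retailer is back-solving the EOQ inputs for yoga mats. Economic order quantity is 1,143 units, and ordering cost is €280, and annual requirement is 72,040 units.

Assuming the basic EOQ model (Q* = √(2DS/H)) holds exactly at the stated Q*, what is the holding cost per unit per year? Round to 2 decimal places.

€30.88

EOQ relation: Q² = 2DS/H, so rearrange for the unknown.
H = 2DS / Q² = 2 × 72,040 × 280 / 1,143² = 30.8794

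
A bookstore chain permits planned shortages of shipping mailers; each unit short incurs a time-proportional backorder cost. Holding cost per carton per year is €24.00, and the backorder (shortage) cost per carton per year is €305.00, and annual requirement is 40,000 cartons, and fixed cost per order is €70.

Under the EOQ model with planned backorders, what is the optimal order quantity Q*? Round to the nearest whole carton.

Q* = √(2DS/H) · √((H + b)/b)
   = √(2 × 40,000 × 70 / 24) · √((24 + 305) / 305)
   = 483.046 × 1.0386 ≈ 501.69

502 cartons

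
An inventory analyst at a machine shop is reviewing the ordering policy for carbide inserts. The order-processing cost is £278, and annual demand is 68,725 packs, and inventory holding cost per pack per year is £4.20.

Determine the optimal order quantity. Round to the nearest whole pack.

3,016 packs

Q* = √(2·D·S / H) = √(2·68,725·278 / 4.2) = √9,097,881.0 ≈ 3,016.27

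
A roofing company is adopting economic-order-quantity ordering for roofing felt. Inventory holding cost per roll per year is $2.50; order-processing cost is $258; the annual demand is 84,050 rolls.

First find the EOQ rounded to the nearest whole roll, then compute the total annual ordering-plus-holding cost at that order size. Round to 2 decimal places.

$10,412.71

EOQ = √(2DS/H) = √(2 × 84,050 × 258 / 2.5)
    = √(17,347,920.00) ≈ 4,165.08 → Q = 4,165 rolls
Orders/yr = 84,050/4,165 = 20.180; ordering cost = 20.180 × $258 = $5,206.46
Average inventory = 4,165/2 = 2082.5; holding cost = 2082.5 × $2.5 = $5,206.25
Total = $5,206.46 + $5,206.25 = $10,412.71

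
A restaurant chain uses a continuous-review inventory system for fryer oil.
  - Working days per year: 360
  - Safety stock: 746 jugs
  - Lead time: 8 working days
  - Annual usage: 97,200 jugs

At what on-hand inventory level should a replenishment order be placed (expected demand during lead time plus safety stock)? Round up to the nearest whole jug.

2,906 jugs

Daily demand d = 97,200 / 360 = 270.000 jugs/day
Demand during lead time = 270.000 × 8 = 2,160.00
Reorder point = 2,160.00 + 746 = 2,906.00 → round up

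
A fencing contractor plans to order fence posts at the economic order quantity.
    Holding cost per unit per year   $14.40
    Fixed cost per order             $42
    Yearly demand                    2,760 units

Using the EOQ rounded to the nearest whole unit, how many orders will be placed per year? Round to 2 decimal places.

2DS/H = 2·2,760·42/14.4 = 16,100.00
EOQ = √16,100.00 ≈ 126.89 → Q = 127
Orders per year = D/Q = 2,760 / 127 = 21.732

21.73 orders per year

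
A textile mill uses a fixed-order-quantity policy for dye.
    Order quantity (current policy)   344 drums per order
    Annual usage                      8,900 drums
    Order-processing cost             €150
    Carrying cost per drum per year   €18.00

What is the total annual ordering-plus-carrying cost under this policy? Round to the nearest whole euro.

€6,977

Ordering: D/Q × S = 8,900/344 × €150 = €3,880.81
Holding:  Q/2 × H = 344/2 × €18 = €3,096.00
Total = €3,880.81 + €3,096.00 = €6,976.81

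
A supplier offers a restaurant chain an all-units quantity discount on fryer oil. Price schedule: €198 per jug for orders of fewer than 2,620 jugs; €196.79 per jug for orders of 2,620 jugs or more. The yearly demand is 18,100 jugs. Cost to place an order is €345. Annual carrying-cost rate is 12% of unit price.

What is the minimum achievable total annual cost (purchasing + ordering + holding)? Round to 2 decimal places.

H₁ = 12%×€198 = €23.7600;  H₂ = 12%×€196.79 = €23.6148
EOQ₁ = √(2×18,100×345/23.7600) = 725.00  (< 2,620, feasible at tier 1)
EOQ₂ = √(2×18,100×345/23.6148) = 727.23  (< 2,620 → use Q = 2,620 at tier-2 price)
TC(tier 1 (EOQ₁), Q≈725.0) = €3,601,026.10
TC(tier 2, Q≈2,620.0) = €3,595,217.78
Minimum at tier 2: €3,595,217.78

€3,595,217.78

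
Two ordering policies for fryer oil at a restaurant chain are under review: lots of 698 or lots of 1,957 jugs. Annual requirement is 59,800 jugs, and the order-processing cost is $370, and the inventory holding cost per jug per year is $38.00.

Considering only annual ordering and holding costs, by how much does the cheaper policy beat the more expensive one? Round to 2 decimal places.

Annual cost at Q: ordering D·S/Q plus holding Q·H/2.
TC(698) = (59,800/698)×370 + (698/2)×38 = $44,961.14
TC(1,957) = (59,800/1,957)×370 + (1,957/2)×38 = $48,489.08
|ΔTC| = |$44,961.14 − $48,489.08| = $3,527.94

$3,527.94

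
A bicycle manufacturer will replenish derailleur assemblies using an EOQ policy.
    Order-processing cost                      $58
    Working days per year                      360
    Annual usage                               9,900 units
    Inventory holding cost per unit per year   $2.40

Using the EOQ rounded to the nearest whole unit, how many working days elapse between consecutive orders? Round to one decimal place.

25.2 days

2DS/H = 2·9,900·58/2.4 = 478,500.00
EOQ = √478,500.00 ≈ 691.74 → Q = 692 units
T = Q/D × 360 days = 692/9,900 × 360 = 25.164 days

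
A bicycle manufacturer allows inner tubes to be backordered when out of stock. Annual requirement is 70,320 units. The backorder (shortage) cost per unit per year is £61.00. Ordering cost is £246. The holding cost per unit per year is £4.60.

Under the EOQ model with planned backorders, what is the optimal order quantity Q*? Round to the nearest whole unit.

Q* = √(2DS/H) · √((H + b)/b)
   = √(2 × 70,320 × 246 / 4.6) · √((4.6 + 61) / 61)
   = 2,742.477 × 1.0370 ≈ 2,844.00

2,844 units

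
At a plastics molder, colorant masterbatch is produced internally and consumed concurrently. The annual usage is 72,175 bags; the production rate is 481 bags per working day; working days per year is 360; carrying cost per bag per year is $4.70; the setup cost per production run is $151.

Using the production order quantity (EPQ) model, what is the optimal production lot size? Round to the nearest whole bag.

2,820 bags

d = 72,175/360 = 200.4861 bags/day;  effective holding cost H(1 − d/p) = 4.7·(1 − 200.4861/481) = 2.74099
Q* = √(2DS / H_eff) = √(2·72,175·151 / 2.74099) ≈ 2,819.96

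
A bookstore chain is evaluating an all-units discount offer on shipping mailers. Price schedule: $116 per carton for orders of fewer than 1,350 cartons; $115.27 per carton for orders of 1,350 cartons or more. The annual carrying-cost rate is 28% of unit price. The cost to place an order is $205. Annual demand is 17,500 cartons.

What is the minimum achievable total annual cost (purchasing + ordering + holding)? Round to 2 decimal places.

H₁ = 28%×$116 = $32.4800;  H₂ = 28%×$115.27 = $32.2756
EOQ₁ = √(2×17,500×205/32.4800) = 470.01  (< 1,350, feasible at tier 1)
EOQ₂ = √(2×17,500×205/32.2756) = 471.49  (< 1,350 → use Q = 1,350 at tier-2 price)
TC(tier 1 (EOQ₁), Q≈470.0) = $2,045,265.78
TC(tier 2, Q≈1,350.0) = $2,041,668.44
Minimum at tier 2: $2,041,668.44

$2,041,668.44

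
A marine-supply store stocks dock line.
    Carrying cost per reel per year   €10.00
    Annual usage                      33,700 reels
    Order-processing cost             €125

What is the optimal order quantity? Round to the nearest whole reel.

2DS/H = 2·33,700·125/10 = 842,500.00
EOQ = √842,500.00 ≈ 917.88

918 reels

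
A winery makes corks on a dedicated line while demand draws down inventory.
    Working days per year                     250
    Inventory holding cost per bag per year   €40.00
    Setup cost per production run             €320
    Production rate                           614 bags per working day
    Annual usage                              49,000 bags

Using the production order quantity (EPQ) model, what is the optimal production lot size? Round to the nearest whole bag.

1,073 bags

Daily demand d = 49,000/250 = 196.000; p = 614; 1 − d/p = 0.68078
EPQ = √(2DS / (H(1 − d/p)))
    = √(2 × 49,000 × 320 / (40 × 0.68078)) ≈ 1,073.13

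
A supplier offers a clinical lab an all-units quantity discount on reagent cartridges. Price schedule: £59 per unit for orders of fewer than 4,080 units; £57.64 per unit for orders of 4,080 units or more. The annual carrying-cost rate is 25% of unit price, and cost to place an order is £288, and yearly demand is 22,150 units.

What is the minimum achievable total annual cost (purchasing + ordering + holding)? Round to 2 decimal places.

H₁ = 25%×£59 = £14.7500;  H₂ = 25%×£57.64 = £14.4100
EOQ₁ = √(2×22,150×288/14.7500) = 930.04  (< 4,080, feasible at tier 1)
EOQ₂ = √(2×22,150×288/14.4100) = 940.95  (< 4,080 → use Q = 4,080 at tier-2 price)
TC(tier 1 (EOQ₁), Q≈930.0) = £1,320,568.10
TC(tier 2, Q≈4,080.0) = £1,307,685.93
Minimum at tier 2: £1,307,685.93

£1,307,685.93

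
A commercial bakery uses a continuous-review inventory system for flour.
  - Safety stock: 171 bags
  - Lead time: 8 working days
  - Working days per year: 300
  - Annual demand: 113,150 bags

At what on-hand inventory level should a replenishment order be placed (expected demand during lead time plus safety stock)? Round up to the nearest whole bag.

3,189 bags

Daily demand d = 113,150 / 300 = 377.167 bags/day
Demand during lead time = 377.167 × 8 = 3,017.33
Reorder point = 3,017.33 + 171 = 3,188.33 → round up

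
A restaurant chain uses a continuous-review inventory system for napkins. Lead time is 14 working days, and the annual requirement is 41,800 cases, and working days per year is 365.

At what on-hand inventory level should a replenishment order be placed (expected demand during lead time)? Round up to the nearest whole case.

1,604 cases

Daily demand d = 41,800 / 365 = 114.521 cases/day
Demand during lead time = 114.521 × 14 = 1,603.29
Reorder point = 1,603.29 → round up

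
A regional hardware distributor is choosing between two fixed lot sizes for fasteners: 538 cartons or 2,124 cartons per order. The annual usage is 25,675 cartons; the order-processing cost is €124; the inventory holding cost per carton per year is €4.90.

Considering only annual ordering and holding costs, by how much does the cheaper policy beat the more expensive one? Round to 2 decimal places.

€533.04

TC(Q) = (D/Q)S + (Q/2)H
TC(538) = (25,675/538)×124 + (538/2)×4.9 = €7,235.76
TC(2,124) = (25,675/2,124)×124 + (2,124/2)×4.9 = €6,702.72
Cheaper: Q = 2,124.  Difference = €533.04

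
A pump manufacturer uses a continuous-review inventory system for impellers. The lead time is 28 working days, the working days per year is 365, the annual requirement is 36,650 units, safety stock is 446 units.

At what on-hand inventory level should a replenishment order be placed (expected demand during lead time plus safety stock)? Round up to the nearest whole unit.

Daily demand d = 36,650 / 365 = 100.411 units/day
Demand during lead time = 100.411 × 28 = 2,811.51
Reorder point = 2,811.51 + 446 = 3,257.51 → round up

3,258 units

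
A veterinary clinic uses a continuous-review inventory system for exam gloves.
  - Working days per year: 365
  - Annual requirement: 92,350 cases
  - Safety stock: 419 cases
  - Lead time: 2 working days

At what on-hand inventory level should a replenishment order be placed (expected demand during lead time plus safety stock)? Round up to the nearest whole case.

Daily demand d = 92,350 / 365 = 253.014 cases/day
Demand during lead time = 253.014 × 2 = 506.03
Reorder point = 506.03 + 419 = 925.03 → round up

926 cases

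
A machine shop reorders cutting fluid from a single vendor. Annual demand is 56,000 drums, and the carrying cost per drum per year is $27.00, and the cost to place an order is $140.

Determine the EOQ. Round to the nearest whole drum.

2DS/H = 2·56,000·140/27 = 580,740.74
EOQ = √580,740.74 ≈ 762.06

762 drums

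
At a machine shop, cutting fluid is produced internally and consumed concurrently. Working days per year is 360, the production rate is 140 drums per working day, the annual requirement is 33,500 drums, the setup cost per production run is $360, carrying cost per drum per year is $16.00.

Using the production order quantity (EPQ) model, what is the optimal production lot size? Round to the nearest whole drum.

2,120 drums

d = 33,500/360 = 93.0556 drums/day;  effective holding cost H(1 − d/p) = 16·(1 − 93.0556/140) = 5.36508
Q* = √(2DS / H_eff) = √(2·33,500·360 / 5.36508) ≈ 2,120.32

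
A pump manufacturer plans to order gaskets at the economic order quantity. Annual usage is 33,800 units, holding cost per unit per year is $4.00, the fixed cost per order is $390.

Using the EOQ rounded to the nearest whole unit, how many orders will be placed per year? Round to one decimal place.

Q* = √(2·D·S / H) = √(2·33,800·390 / 4) = √6,591,000.0 ≈ 2,567.29 → Q = 2,567
Orders per year = D/Q = 33,800 / 2,567 = 13.167

13.2 orders per year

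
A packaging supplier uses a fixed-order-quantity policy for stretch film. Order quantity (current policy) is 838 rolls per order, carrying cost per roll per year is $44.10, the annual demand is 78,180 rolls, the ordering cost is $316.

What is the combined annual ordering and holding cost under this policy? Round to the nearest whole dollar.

Ordering: D/Q × S = 78,180/838 × $316 = $29,480.76
Holding:  Q/2 × H = 838/2 × $44.1 = $18,477.90
Total = $29,480.76 + $18,477.90 = $47,958.66

$47,959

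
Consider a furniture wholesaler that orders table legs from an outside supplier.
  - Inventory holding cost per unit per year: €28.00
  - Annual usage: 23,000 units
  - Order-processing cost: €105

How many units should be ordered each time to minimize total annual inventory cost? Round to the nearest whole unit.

Q* = √(2·D·S / H) = √(2·23,000·105 / 28) = √172,500.0 ≈ 415.33

415 units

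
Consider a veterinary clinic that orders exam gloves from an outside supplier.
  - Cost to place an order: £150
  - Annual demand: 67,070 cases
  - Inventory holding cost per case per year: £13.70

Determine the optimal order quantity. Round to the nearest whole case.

1,212 cases

EOQ = √(2DS/H) = √(2 × 67,070 × 150 / 13.7)
    = √(1,468,686.13) ≈ 1,211.89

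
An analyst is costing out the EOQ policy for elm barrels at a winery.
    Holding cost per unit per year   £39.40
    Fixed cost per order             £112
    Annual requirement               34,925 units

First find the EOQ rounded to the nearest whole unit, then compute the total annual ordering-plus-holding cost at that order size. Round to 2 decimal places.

£17,556.60

Optimal lot size Q* = (2 × 34,925 × £112 / £39.4)^½ ≈ 445.60 → Q = 446 units
Orders/yr = 34,925/446 = 78.307; ordering cost = 78.307 × £112 = £8,770.40
Average inventory = 446/2 = 223; holding cost = 223 × £39.4 = £8,786.20
Total = £8,770.40 + £8,786.20 = £17,556.60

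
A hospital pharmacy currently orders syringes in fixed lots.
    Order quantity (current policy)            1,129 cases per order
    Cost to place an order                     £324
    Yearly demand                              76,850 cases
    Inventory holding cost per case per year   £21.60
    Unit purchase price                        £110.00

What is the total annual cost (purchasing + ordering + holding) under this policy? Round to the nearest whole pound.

£8,487,748

Orders/yr = 76,850/1,129 = 68.069; ordering cost = 68.069 × £324 = £22,054.38
Average inventory = 1,129/2 = 564.5; holding cost = 564.5 × £21.6 = £12,193.20
Purchase cost = D·C = 76,850 × 110 = £8,453,500.00
Total = £22,054.38 + £12,193.20 + £8,453,500.00 = £8,487,747.58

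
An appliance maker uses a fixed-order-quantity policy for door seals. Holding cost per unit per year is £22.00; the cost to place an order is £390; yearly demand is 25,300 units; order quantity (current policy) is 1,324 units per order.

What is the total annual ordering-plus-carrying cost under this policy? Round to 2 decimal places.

£22,016.42

Orders/yr = 25,300/1,324 = 19.109; ordering cost = 19.109 × £390 = £7,452.42
Average inventory = 1,324/2 = 662; holding cost = 662 × £22 = £14,564.00
Total = £7,452.42 + £14,564.00 = £22,016.42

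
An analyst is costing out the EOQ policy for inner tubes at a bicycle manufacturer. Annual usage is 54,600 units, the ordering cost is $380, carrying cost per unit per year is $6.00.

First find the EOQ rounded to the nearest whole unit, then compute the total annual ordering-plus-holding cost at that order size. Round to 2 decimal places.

Q* = √(2·D·S / H) = √(2·54,600·380 / 6) = √6,916,000.0 ≈ 2,629.83 → Q = 2,630 units
Annual ordering cost = (D/Q)·S = (54,600/2,630) × 380 = $7,888.97
Annual holding cost  = (Q/2)·H = (2,630/2) × 6 = $7,890.00
Total = $7,888.97 + $7,890.00 = $15,778.97

$15,778.97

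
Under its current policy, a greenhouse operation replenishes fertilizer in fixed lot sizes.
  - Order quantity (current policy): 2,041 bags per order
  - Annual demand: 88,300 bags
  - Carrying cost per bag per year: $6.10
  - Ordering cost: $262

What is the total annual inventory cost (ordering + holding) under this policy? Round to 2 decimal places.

$17,559.98

Annual ordering cost = (D/Q)·S = (88,300/2,041) × 262 = $11,334.93
Annual holding cost  = (Q/2)·H = (2,041/2) × 6.1 = $6,225.05
Total = $11,334.93 + $6,225.05 = $17,559.98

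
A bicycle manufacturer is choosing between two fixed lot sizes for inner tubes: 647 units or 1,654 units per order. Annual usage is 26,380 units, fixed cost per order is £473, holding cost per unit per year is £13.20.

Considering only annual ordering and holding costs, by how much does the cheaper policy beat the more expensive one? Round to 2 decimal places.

£5,095.35

TC(Q) = (D/Q)S + (Q/2)H
TC(647) = (26,380/647)×473 + (647/2)×13.2 = £23,555.73
TC(1,654) = (26,380/1,654)×473 + (1,654/2)×13.2 = £18,460.38
|ΔTC| = |£23,555.73 − £18,460.38| = £5,095.35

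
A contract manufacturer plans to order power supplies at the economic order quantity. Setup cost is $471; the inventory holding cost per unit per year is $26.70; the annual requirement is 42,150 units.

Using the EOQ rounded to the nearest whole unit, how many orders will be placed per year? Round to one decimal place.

34.6 orders per year

EOQ = √(2DS/H) = √(2 × 42,150 × 471 / 26.7)
    = √(1,487,089.89) ≈ 1,219.46 → Q = 1,219
N = D/Q = 42,150/1,219 ≈ 34.578 orders/yr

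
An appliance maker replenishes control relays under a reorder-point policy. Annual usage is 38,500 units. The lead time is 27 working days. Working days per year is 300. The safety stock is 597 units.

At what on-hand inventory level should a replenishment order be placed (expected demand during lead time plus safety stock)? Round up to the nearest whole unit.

Daily demand d = 38,500 / 300 = 128.333 units/day
Demand during lead time = 128.333 × 27 = 3,465.00
Reorder point = 3,465.00 + 597 = 4,062.00 → round up

4,062 units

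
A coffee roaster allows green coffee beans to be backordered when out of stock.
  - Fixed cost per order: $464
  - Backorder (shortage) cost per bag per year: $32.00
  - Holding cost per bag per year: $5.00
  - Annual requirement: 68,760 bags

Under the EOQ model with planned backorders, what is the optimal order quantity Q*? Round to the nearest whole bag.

Q* = √(2DS/H) · √((H + b)/b)
   = √(2 × 68,760 × 464 / 5) · √((5 + 32) / 32)
   = 3,572.374 × 1.0753 ≈ 3,841.34

3,841 bags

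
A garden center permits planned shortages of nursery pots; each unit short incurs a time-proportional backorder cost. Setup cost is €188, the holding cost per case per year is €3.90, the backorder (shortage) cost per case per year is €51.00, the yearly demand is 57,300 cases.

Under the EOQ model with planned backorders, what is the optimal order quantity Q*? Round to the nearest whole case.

Basic EOQ = √(2·57,300·188/3.9) = 2,350.385
Backorder adjustment √((H+b)/b) = √((3.9+51)/51) = 1.0375
Q* = 2,350.385 × 1.0375 ≈ 2,438.60

2,439 cases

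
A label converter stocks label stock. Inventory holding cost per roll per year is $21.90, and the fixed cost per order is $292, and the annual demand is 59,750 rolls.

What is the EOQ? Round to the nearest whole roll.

1,262 rolls

EOQ = √(2DS/H) = √(2 × 59,750 × 292 / 21.9)
    = √(1,593,333.33) ≈ 1,262.27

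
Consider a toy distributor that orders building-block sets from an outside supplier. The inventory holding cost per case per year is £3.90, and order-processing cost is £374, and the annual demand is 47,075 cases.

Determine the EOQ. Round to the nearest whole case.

3,005 cases

2DS/H = 2·47,075·374/3.9 = 9,028,743.59
EOQ = √9,028,743.59 ≈ 3,004.79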